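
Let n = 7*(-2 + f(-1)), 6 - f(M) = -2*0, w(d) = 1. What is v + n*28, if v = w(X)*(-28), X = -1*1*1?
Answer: 756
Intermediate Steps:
X = -1 (X = -1*1 = -1)
v = -28 (v = 1*(-28) = -28)
f(M) = 6 (f(M) = 6 - (-2)*0 = 6 - 1*0 = 6 + 0 = 6)
n = 28 (n = 7*(-2 + 6) = 7*4 = 28)
v + n*28 = -28 + 28*28 = -28 + 784 = 756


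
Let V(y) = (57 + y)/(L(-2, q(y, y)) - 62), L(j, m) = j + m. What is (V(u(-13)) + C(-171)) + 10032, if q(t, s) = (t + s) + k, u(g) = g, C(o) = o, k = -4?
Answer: 463445/47 ≈ 9860.5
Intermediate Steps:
q(t, s) = -4 + s + t (q(t, s) = (t + s) - 4 = (s + t) - 4 = -4 + s + t)
V(y) = (57 + y)/(-68 + 2*y) (V(y) = (57 + y)/((-2 + (-4 + y + y)) - 62) = (57 + y)/((-2 + (-4 + 2*y)) - 62) = (57 + y)/((-6 + 2*y) - 62) = (57 + y)/(-68 + 2*y))
(V(u(-13)) + C(-171)) + 10032 = ((57 - 13)/(2*(-34 - 13)) - 171) + 10032 = ((1/2)*44/(-47) - 171) + 10032 = ((1/2)*(-1/47)*44 - 171) + 10032 = (-22/47 - 171) + 10032 = -8059/47 + 10032 = 463445/47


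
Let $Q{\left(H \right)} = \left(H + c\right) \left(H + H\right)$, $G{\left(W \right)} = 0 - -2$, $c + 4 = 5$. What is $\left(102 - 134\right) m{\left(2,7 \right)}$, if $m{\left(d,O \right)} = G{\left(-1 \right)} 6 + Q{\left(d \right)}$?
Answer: $-768$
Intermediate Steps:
$c = 1$ ($c = -4 + 5 = 1$)
$G{\left(W \right)} = 2$ ($G{\left(W \right)} = 0 + 2 = 2$)
$Q{\left(H \right)} = 2 H \left(1 + H\right)$ ($Q{\left(H \right)} = \left(H + 1\right) \left(H + H\right) = \left(1 + H\right) 2 H = 2 H \left(1 + H\right)$)
$m{\left(d,O \right)} = 12 + 2 d \left(1 + d\right)$ ($m{\left(d,O \right)} = 2 \cdot 6 + 2 d \left(1 + d\right) = 12 + 2 d \left(1 + d\right)$)
$\left(102 - 134\right) m{\left(2,7 \right)} = \left(102 - 134\right) \left(12 + 2 \cdot 2 \left(1 + 2\right)\right) = - 32 \left(12 + 2 \cdot 2 \cdot 3\right) = - 32 \left(12 + 12\right) = \left(-32\right) 24 = -768$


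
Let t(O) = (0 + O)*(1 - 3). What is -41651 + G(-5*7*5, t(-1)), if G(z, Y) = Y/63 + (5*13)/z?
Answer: -13120172/315 ≈ -41651.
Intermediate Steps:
t(O) = -2*O (t(O) = O*(-2) = -2*O)
G(z, Y) = 65/z + Y/63 (G(z, Y) = Y*(1/63) + 65/z = Y/63 + 65/z = 65/z + Y/63)
-41651 + G(-5*7*5, t(-1)) = -41651 + (65/((-5*7*5)) + (-2*(-1))/63) = -41651 + (65/((-35*5)) + (1/63)*2) = -41651 + (65/(-175) + 2/63) = -41651 + (65*(-1/175) + 2/63) = -41651 + (-13/35 + 2/63) = -41651 - 107/315 = -13120172/315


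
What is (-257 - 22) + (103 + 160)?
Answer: -16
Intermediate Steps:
(-257 - 22) + (103 + 160) = -279 + 263 = -16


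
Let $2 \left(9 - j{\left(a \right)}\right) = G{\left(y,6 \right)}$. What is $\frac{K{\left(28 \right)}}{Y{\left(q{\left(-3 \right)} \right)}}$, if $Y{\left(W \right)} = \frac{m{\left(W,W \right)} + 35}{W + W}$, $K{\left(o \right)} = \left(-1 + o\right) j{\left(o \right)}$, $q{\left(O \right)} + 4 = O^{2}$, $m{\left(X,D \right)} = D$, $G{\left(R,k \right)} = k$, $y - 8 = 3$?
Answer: $\frac{81}{2} \approx 40.5$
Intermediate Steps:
$y = 11$ ($y = 8 + 3 = 11$)
$j{\left(a \right)} = 6$ ($j{\left(a \right)} = 9 - 3 = 6$)
$q{\left(O \right)} = -4 + O^{2}$
$K{\left(o \right)} = -6 + 6 o$ ($K{\left(o \right)} = \left(-1 + o\right) 6 = -6 + 6 o$)
$Y{\left(W \right)} = \frac{35 + W}{2 W}$ ($Y{\left(W \right)} = \frac{W + 35}{W + W} = \frac{35 + W}{2 W}$)
$\frac{K{\left(28 \right)}}{Y{\left(q{\left(-3 \right)} \right)}} = \frac{-6 + 6 \cdot 28}{\frac{1}{2} \frac{1}{-4 + \left(-3\right)^{2}} \left(35 - \left(4 - \left(-3\right)^{2}\right)\right)} = \frac{-6 + 168}{\frac{1}{2} \frac{1}{-4 + 9} \left(35 + \left(-4 + 9\right)\right)} = \frac{162}{\frac{1}{2} \cdot \frac{1}{5} \left(35 + 5\right)} = \frac{162}{\frac{1}{2} \cdot \frac{1}{5} \cdot 40} = \frac{162}{4} = 162 \cdot \frac{1}{4} = \frac{81}{2}$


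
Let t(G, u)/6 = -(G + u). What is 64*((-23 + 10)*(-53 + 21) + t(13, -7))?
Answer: 24320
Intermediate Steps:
t(G, u) = -6*G - 6*u (t(G, u) = 6*(-(G + u)) = 6*(-G - u) = -6*G - 6*u)
64*((-23 + 10)*(-53 + 21) + t(13, -7)) = 64*((-23 + 10)*(-53 + 21) + (-6*13 - 6*(-7))) = 64*(-13*(-32) + (-78 + 42)) = 64*(416 - 36) = 64*380 = 24320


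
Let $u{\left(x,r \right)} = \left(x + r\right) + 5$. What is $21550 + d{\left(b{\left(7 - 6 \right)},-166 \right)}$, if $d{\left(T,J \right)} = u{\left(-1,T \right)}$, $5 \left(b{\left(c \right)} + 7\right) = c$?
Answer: $\frac{107736}{5} \approx 21547.0$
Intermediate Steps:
$u{\left(x,r \right)} = 5 + r + x$ ($u{\left(x,r \right)} = \left(r + x\right) + 5 = 5 + r + x$)
$b{\left(c \right)} = -7 + \frac{c}{5}$
$d{\left(T,J \right)} = 4 + T$ ($d{\left(T,J \right)} = 5 + T - 1 = 4 + T$)
$21550 + d{\left(b{\left(7 - 6 \right)},-166 \right)} = 21550 + \left(4 - \left(7 - \frac{7 - 6}{5}\right)\right) = 21550 + \left(4 + \left(-7 + \frac{1}{5} \cdot 1\right)\right) = 21550 + \left(4 + \left(-7 + \frac{1}{5}\right)\right) = 21550 + \left(4 - \frac{34}{5}\right) = 21550 - \frac{14}{5} = \frac{107736}{5}$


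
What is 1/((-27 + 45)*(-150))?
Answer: -1/2700 ≈ -0.00037037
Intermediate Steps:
1/((-27 + 45)*(-150)) = 1/(18*(-150)) = 1/(-2700) = -1/2700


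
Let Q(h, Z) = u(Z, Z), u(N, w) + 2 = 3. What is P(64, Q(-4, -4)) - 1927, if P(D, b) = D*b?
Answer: -1863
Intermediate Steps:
u(N, w) = 1 (u(N, w) = -2 + 3 = 1)
Q(h, Z) = 1
P(64, Q(-4, -4)) - 1927 = 64*1 - 1927 = 64 - 1927 = -1863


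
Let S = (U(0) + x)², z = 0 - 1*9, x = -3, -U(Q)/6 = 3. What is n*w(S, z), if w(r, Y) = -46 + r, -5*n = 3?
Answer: -237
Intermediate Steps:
n = -⅗ (n = -⅕*3 = -⅗ ≈ -0.60000)
U(Q) = -18 (U(Q) = -6*3 = -18)
z = -9 (z = 0 - 9 = -9)
S = 441 (S = (-18 - 3)² = (-21)² = 441)
n*w(S, z) = -3*(-46 + 441)/5 = -⅗*395 = -237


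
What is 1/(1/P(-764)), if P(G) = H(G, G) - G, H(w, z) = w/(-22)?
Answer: 8786/11 ≈ 798.73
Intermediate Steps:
H(w, z) = -w/22 (H(w, z) = w*(-1/22) = -w/22)
P(G) = -23*G/22 (P(G) = -G/22 - G = -23*G/22)
1/(1/P(-764)) = 1/(1/(-23/22*(-764))) = 1/(1/(8786/11)) = 1/(11/8786) = 8786/11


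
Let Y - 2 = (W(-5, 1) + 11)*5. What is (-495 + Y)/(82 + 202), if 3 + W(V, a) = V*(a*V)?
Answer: -82/71 ≈ -1.1549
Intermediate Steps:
W(V, a) = -3 + a*V² (W(V, a) = -3 + V*(a*V) = -3 + V*(V*a) = -3 + a*V²)
Y = 167 (Y = 2 + ((-3 + 1*(-5)²) + 11)*5 = 2 + ((-3 + 1*25) + 11)*5 = 2 + ((-3 + 25) + 11)*5 = 2 + (22 + 11)*5 = 2 + 33*5 = 2 + 165 = 167)
(-495 + Y)/(82 + 202) = (-495 + 167)/(82 + 202) = -328/284 = -328*1/284 = -82/71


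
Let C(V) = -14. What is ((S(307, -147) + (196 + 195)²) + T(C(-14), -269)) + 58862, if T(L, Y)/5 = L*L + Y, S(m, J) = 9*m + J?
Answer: 213994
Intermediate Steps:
S(m, J) = J + 9*m
T(L, Y) = 5*Y + 5*L² (T(L, Y) = 5*(L*L + Y) = 5*(L² + Y) = 5*(Y + L²) = 5*Y + 5*L²)
((S(307, -147) + (196 + 195)²) + T(C(-14), -269)) + 58862 = (((-147 + 9*307) + (196 + 195)²) + (5*(-269) + 5*(-14)²)) + 58862 = (((-147 + 2763) + 391²) + (-1345 + 5*196)) + 58862 = ((2616 + 152881) + (-1345 + 980)) + 58862 = (155497 - 365) + 58862 = 155132 + 58862 = 213994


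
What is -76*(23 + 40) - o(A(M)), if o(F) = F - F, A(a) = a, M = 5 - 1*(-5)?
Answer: -4788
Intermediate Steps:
M = 10 (M = 5 + 5 = 10)
o(F) = 0
-76*(23 + 40) - o(A(M)) = -76*(23 + 40) - 1*0 = -76*63 + 0 = -4788 + 0 = -4788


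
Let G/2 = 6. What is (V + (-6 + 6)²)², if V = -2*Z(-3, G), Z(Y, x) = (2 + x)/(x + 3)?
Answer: 784/225 ≈ 3.4844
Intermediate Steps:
G = 12 (G = 2*6 = 12)
Z(Y, x) = (2 + x)/(3 + x)
V = -28/15 (V = -2*(2 + 12)/(3 + 12) = -2*14/15 = -28/15 ≈ -1.8667)
(V + (-6 + 6)²)² = (-28/15 + (-6 + 6)²)² = (-28/15 + 0²)² = (-28/15 + 0)² = (-28/15)² = 784/225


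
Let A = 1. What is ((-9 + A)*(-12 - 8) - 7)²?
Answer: 23409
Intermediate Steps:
((-9 + A)*(-12 - 8) - 7)² = ((-9 + 1)*(-12 - 8) - 7)² = (-8*(-20) - 7)² = (160 - 7)² = 153² = 23409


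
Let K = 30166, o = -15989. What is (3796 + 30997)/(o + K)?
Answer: 34793/14177 ≈ 2.4542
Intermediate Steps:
(3796 + 30997)/(o + K) = (3796 + 30997)/(-15989 + 30166) = 34793/14177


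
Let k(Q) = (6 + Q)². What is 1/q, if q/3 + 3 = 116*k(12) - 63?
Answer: 1/112554 ≈ 8.8846e-6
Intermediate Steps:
q = 112554 (q = -9 + 3*(116*(6 + 12)² - 63) = -9 + 3*(116*18² - 63) = -9 + 3*(116*324 - 63) = -9 + 3*(37584 - 63) = -9 + 3*37521 = -9 + 112563 = 112554)
1/q = 1/112554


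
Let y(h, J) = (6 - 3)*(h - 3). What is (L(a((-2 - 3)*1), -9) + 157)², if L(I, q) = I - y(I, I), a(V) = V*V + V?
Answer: 15876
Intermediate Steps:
y(h, J) = -9 + 3*h (y(h, J) = 3*(-3 + h) = -9 + 3*h)
a(V) = V + V² (a(V) = V² + V = V + V²)
L(I, q) = 9 - 2*I (L(I, q) = I - (-9 + 3*I) = I + (9 - 3*I) = 9 - 2*I)
(L(a((-2 - 3)*1), -9) + 157)² = ((9 - 2*(-2 - 3)*1*(1 + (-2 - 3)*1)) + 157)² = ((9 - 2*(-5*1)*(1 - 5*1)) + 157)² = ((9 - (-10)*(1 - 5)) + 157)² = ((9 - (-10)*(-4)) + 157)² = ((9 - 2*20) + 157)² = ((9 - 40) + 157)² = (-31 + 157)² = 126² = 15876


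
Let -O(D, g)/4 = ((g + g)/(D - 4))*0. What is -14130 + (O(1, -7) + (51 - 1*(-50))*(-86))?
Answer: -22816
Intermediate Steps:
O(D, g) = 0 (O(D, g) = -4*(g + g)/(D - 4)*0 = -4*(2*g)/(-4 + D)*0 = -4*2*g/(-4 + D)*0 = -4*0 = 0)
-14130 + (O(1, -7) + (51 - 1*(-50))*(-86)) = -14130 + (0 + (51 - 1*(-50))*(-86)) = -14130 + (0 + (51 + 50)*(-86)) = -14130 + (0 + 101*(-86)) = -14130 + (0 - 8686) = -14130 - 8686 = -22816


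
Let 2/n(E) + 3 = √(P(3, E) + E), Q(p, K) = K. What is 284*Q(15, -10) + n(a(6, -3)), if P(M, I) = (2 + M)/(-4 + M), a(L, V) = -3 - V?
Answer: -19883/7 - I*√5/7 ≈ -2840.4 - 0.31944*I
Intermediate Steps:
P(M, I) = (2 + M)/(-4 + M)
n(E) = 2/(-3 + √(-5 + E)) (n(E) = 2/(-3 + √((2 + 3)/(-4 + 3) + E)) = 2/(-3 + √(5/(-1) + E)) = 2/(-3 + √(-1*5 + E)) = 2/(-3 + √(-5 + E)))
284*Q(15, -10) + n(a(6, -3)) = 284*(-10) + 2/(-3 + √(-5 + (-3 - 1*(-3)))) = -2840 + 2/(-3 + √(-5 + (-3 + 3))) = -2840 + 2/(-3 + √(-5 + 0)) = -2840 + 2/(-3 + √(-5)) = -2840 + 2/(-3 + I*√5)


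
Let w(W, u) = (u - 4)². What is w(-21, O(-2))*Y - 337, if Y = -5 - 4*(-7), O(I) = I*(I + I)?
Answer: 31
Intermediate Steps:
O(I) = 2*I² (O(I) = I*(2*I) = 2*I²)
w(W, u) = (-4 + u)²
Y = 23 (Y = -5 + 28 = 23)
w(-21, O(-2))*Y - 337 = (-4 + 2*(-2)²)²*23 - 337 = (-4 + 2*4)²*23 - 337 = (-4 + 8)²*23 - 337 = 4²*23 - 337 = 16*23 - 337 = 368 - 337 = 31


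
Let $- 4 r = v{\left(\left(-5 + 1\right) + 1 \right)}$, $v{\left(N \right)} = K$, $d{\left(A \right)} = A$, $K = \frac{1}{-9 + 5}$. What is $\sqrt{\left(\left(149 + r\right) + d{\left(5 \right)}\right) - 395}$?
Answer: $\frac{i \sqrt{3855}}{4} \approx 15.522 i$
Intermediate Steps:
$K = - \frac{1}{4}$ ($K = \frac{1}{-4} = - \frac{1}{4} \approx -0.25$)
$v{\left(N \right)} = - \frac{1}{4}$
$r = \frac{1}{16}$ ($r = \left(- \frac{1}{4}\right) \left(- \frac{1}{4}\right) = \frac{1}{16} \approx 0.0625$)
$\sqrt{\left(\left(149 + r\right) + d{\left(5 \right)}\right) - 395} = \sqrt{\left(\left(149 + \frac{1}{16}\right) + 5\right) - 395} = \sqrt{\left(\frac{2385}{16} + 5\right) - 395} = \sqrt{\frac{2465}{16} - 395} = \sqrt{- \frac{3855}{16}} = \frac{i \sqrt{3855}}{4}$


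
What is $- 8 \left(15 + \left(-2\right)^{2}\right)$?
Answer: $-152$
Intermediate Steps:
$- 8 \left(15 + \left(-2\right)^{2}\right) = - 8 \left(15 + 4\right) = \left(-8\right) 19 = -152$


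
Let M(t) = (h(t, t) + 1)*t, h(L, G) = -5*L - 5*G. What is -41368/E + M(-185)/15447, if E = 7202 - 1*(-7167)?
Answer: -1853153337/73985981 ≈ -25.047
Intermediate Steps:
E = 14369 (E = 7202 + 7167 = 14369)
h(L, G) = -5*G - 5*L
M(t) = t*(1 - 10*t) (M(t) = ((-5*t - 5*t) + 1)*t = (-10*t + 1)*t = (1 - 10*t)*t = t*(1 - 10*t))
-41368/E + M(-185)/15447 = -41368/14369 - 185*(1 - 10*(-185))/15447 = -41368*1/14369 - 185*(1 + 1850)*(1/15447) = -41368/14369 - 185*1851*(1/15447) = -41368/14369 - 342435*1/15447 = -41368/14369 - 114145/5149 = -1853153337/73985981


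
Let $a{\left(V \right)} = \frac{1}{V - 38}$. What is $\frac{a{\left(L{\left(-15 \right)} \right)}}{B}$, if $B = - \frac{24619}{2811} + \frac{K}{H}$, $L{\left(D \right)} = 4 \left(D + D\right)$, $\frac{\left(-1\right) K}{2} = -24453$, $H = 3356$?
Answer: $- \frac{2358429}{2166709379} \approx -0.0010885$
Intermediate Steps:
$K = 48906$ ($K = \left(-2\right) \left(-24453\right) = 48906$)
$L{\left(D \right)} = 8 D$ ($L{\left(D \right)} = 4 \cdot 2 D = 8 D$)
$a{\left(V \right)} = \frac{1}{-38 + V}$
$B = \frac{27426701}{4716858}$ ($B = - \frac{24619}{2811} + \frac{48906}{3356} = \left(-24619\right) \frac{1}{2811} + 48906 \cdot \frac{1}{3356} = - \frac{24619}{2811} + \frac{24453}{1678} = \frac{27426701}{4716858} \approx 5.8146$)
$\frac{a{\left(L{\left(-15 \right)} \right)}}{B} = \frac{1}{\left(-38 + 8 \left(-15\right)\right) \frac{27426701}{4716858}} = \frac{1}{-38 - 120} \cdot \frac{4716858}{27426701} = \frac{1}{-158} \cdot \frac{4716858}{27426701} = \left(- \frac{1}{158}\right) \frac{4716858}{27426701} = - \frac{2358429}{2166709379}$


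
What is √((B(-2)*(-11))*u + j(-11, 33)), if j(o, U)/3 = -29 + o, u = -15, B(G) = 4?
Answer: 6*√15 ≈ 23.238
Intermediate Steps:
j(o, U) = -87 + 3*o (j(o, U) = 3*(-29 + o) = -87 + 3*o)
√((B(-2)*(-11))*u + j(-11, 33)) = √((4*(-11))*(-15) + (-87 + 3*(-11))) = √(-44*(-15) + (-87 - 33)) = √(660 - 120) = √540 = 6*√15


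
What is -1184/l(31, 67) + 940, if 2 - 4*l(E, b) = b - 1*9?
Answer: 7172/7 ≈ 1024.6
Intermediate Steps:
l(E, b) = 11/4 - b/4 (l(E, b) = ½ - (b - 1*9)/4 = ½ - (b - 9)/4 = ½ - (-9 + b)/4 = ½ + (9/4 - b/4) = 11/4 - b/4)
-1184/l(31, 67) + 940 = -1184/(11/4 - ¼*67) + 940 = -1184/(11/4 - 67/4) + 940 = -1184/(-14) + 940 = -1184*(-1/14) + 940 = 592/7 + 940 = 7172/7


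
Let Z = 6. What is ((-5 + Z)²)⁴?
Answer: 1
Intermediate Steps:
((-5 + Z)²)⁴ = ((-5 + 6)²)⁴ = (1²)⁴ = 1⁴ = 1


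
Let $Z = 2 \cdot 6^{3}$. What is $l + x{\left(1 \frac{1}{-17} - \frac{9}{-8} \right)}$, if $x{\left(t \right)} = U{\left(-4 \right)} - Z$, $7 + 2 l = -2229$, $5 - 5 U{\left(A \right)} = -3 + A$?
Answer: $- \frac{7738}{5} \approx -1547.6$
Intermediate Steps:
$U{\left(A \right)} = \frac{8}{5} - \frac{A}{5}$ ($U{\left(A \right)} = 1 - \frac{-3 + A}{5} = 1 - \left(- \frac{3}{5} + \frac{A}{5}\right) = \frac{8}{5} - \frac{A}{5}$)
$Z = 432$ ($Z = 2 \cdot 216 = 432$)
$l = -1118$ ($l = - \frac{7}{2} + \frac{1}{2} \left(-2229\right) = - \frac{7}{2} - \frac{2229}{2} = -1118$)
$x{\left(t \right)} = - \frac{2148}{5}$ ($x{\left(t \right)} = \left(\frac{8}{5} - - \frac{4}{5}\right) - 432 = \left(\frac{8}{5} + \frac{4}{5}\right) - 432 = \frac{12}{5} - 432 = - \frac{2148}{5}$)
$l + x{\left(1 \frac{1}{-17} - \frac{9}{-8} \right)} = -1118 - \frac{2148}{5} = - \frac{7738}{5}$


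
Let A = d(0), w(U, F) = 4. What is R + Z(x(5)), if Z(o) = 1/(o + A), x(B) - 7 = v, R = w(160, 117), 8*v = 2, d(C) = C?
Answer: 120/29 ≈ 4.1379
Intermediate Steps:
v = ¼ (v = (⅛)*2 = ¼ ≈ 0.25000)
A = 0
R = 4
x(B) = 29/4 (x(B) = 7 + ¼ = 29/4)
Z(o) = 1/o (Z(o) = 1/(o + 0) = 1/o)
R + Z(x(5)) = 4 + 1/(29/4) = 4 + 4/29 = 120/29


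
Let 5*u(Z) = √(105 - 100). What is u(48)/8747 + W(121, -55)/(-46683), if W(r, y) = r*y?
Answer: 6655/46683 + √5/43735 ≈ 0.14261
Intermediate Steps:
u(Z) = √5/5 (u(Z) = √(105 - 100)/5 = √5/5)
u(48)/8747 + W(121, -55)/(-46683) = (√5/5)/8747 + (121*(-55))/(-46683) = (√5/5)*(1/8747) - 6655*(-1/46683) = √5/43735 + 6655/46683 = 6655/46683 + √5/43735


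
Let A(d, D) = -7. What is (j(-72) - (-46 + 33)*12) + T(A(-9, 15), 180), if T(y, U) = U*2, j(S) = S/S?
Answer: 517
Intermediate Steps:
j(S) = 1
T(y, U) = 2*U
(j(-72) - (-46 + 33)*12) + T(A(-9, 15), 180) = (1 - (-46 + 33)*12) + 2*180 = (1 - (-13)*12) + 360 = (1 - 1*(-156)) + 360 = (1 + 156) + 360 = 157 + 360 = 517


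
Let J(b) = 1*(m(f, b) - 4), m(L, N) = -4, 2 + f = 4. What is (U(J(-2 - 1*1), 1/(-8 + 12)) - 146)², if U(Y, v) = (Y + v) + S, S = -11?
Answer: 434281/16 ≈ 27143.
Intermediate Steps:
f = 2 (f = -2 + 4 = 2)
J(b) = -8 (J(b) = 1*(-4 - 4) = 1*(-8) = -8)
U(Y, v) = -11 + Y + v (U(Y, v) = (Y + v) - 11 = -11 + Y + v)
(U(J(-2 - 1*1), 1/(-8 + 12)) - 146)² = ((-11 - 8 + 1/(-8 + 12)) - 146)² = ((-11 - 8 + 1/4) - 146)² = ((-11 - 8 + ¼) - 146)² = (-75/4 - 146)² = (-659/4)² = 434281/16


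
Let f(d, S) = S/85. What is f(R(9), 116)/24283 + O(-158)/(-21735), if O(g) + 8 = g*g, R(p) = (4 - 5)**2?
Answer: -1471658152/1281778155 ≈ -1.1481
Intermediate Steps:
R(p) = 1 (R(p) = (-1)**2 = 1)
O(g) = -8 + g**2 (O(g) = -8 + g*g = -8 + g**2)
f(d, S) = S/85 (f(d, S) = S*(1/85) = S/85)
f(R(9), 116)/24283 + O(-158)/(-21735) = ((1/85)*116)/24283 + (-8 + (-158)**2)/(-21735) = (116/85)*(1/24283) + (-8 + 24964)*(-1/21735) = 116/2064055 + 24956*(-1/21735) = 116/2064055 - 24956/21735 = -1471658152/1281778155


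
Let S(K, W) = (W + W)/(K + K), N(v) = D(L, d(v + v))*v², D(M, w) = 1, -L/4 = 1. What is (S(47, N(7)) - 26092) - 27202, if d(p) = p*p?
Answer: -2504769/47 ≈ -53293.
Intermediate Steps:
d(p) = p²
L = -4 (L = -4*1 = -4)
N(v) = v² (N(v) = 1*v² = v²)
S(K, W) = W/K (S(K, W) = (2*W)/((2*K)) = (2*W)*(1/(2*K)) = W/K)
(S(47, N(7)) - 26092) - 27202 = (7²/47 - 26092) - 27202 = (49*(1/47) - 26092) - 27202 = (49/47 - 26092) - 27202 = -1226275/47 - 27202 = -2504769/47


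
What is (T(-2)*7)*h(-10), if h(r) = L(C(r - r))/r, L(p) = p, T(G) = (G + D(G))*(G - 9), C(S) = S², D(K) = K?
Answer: 0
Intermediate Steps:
T(G) = 2*G*(-9 + G) (T(G) = (G + G)*(G - 9) = (2*G)*(-9 + G) = 2*G*(-9 + G))
h(r) = 0 (h(r) = (r - r)²/r = 0²/r = 0/r = 0)
(T(-2)*7)*h(-10) = ((2*(-2)*(-9 - 2))*7)*0 = ((2*(-2)*(-11))*7)*0 = (44*7)*0 = 308*0 = 0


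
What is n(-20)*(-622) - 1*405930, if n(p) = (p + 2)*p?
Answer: -629850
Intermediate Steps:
n(p) = p*(2 + p) (n(p) = (2 + p)*p = p*(2 + p))
n(-20)*(-622) - 1*405930 = -20*(2 - 20)*(-622) - 1*405930 = -20*(-18)*(-622) - 405930 = 360*(-622) - 405930 = -223920 - 405930 = -629850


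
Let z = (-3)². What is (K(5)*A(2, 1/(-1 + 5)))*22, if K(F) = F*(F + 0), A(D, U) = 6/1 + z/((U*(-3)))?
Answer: -3300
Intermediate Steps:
z = 9
A(D, U) = 6 - 3/U (A(D, U) = 6/1 + 9/((U*(-3))) = 6*1 + 9/((-3*U)) = 6 + 9*(-1/(3*U)) = 6 - 3/U)
K(F) = F² (K(F) = F*F = F²)
(K(5)*A(2, 1/(-1 + 5)))*22 = (5²*(6 - 3/(1/(-1 + 5))))*22 = (25*(6 - 3/(1/4)))*22 = (25*(6 - 3/¼))*22 = (25*(6 - 3*4))*22 = (25*(6 - 12))*22 = (25*(-6))*22 = -150*22 = -3300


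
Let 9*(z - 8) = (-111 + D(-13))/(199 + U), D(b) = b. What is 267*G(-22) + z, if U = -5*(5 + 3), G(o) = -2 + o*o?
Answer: 184172438/1431 ≈ 1.2870e+5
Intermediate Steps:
G(o) = -2 + o²
U = -40 (U = -5*8 = -40)
z = 11324/1431 (z = 8 + ((-111 - 13)/(199 - 40))/9 = 8 + (-124/159)/9 = 8 + (-124*1/159)/9 = 8 + (⅑)*(-124/159) = 8 - 124/1431 = 11324/1431 ≈ 7.9133)
267*G(-22) + z = 267*(-2 + (-22)²) + 11324/1431 = 267*(-2 + 484) + 11324/1431 = 267*482 + 11324/1431 = 128694 + 11324/1431 = 184172438/1431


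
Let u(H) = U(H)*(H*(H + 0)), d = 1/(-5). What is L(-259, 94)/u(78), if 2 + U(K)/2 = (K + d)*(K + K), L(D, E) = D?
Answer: -1295/738281232 ≈ -1.7541e-6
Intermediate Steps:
d = -⅕ ≈ -0.20000
U(K) = -4 + 4*K*(-⅕ + K) (U(K) = -4 + 2*((K - ⅕)*(K + K)) = -4 + 2*((-⅕ + K)*(2*K)) = -4 + 2*(2*K*(-⅕ + K)) = -4 + 4*K*(-⅕ + K))
u(H) = H²*(-4 + 4*H² - 4*H/5) (u(H) = (-4 + 4*H² - 4*H/5)*(H*(H + 0)) = (-4 + 4*H² - 4*H/5)*(H*H) = (-4 + 4*H² - 4*H/5)*H² = H²*(-4 + 4*H² - 4*H/5))
L(-259, 94)/u(78) = -259*5/(24336*(-5 - 1*78 + 5*78²)) = -259*5/(24336*(-5 - 78 + 5*6084)) = -259*5/(24336*(-5 - 78 + 30420)) = -259/((⅘)*6084*30337) = -259/738281232/5 = -259*5/738281232 = -1295/738281232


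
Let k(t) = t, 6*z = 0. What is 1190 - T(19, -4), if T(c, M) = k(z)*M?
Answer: 1190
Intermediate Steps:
z = 0 (z = (1/6)*0 = 0)
T(c, M) = 0 (T(c, M) = 0*M = 0)
1190 - T(19, -4) = 1190 - 1*0 = 1190 + 0 = 1190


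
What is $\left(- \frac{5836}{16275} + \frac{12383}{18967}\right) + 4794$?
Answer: $\frac{1479940754363}{308687925} \approx 4794.3$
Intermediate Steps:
$\left(- \frac{5836}{16275} + \frac{12383}{18967}\right) + 4794 = \frac{90841913}{308687925} + 4794 = \frac{1479940754363}{308687925}$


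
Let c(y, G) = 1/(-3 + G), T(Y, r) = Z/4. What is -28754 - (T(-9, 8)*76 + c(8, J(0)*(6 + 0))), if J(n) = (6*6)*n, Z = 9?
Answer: -86774/3 ≈ -28925.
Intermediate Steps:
T(Y, r) = 9/4
J(n) = 36*n
-28754 - (T(-9, 8)*76 + c(8, J(0)*(6 + 0))) = -28754 - ((9/4)*76 + 1/(-3 + (36*0)*(6 + 0))) = -28754 - (171 + 1/(-3 + 0*6)) = -28754 - (171 + 1/(-3 + 0)) = -28754 - (171 + 1/(-3)) = -28754 - (171 - ⅓) = -28754 - 1*512/3 = -28754 - 512/3 = -86774/3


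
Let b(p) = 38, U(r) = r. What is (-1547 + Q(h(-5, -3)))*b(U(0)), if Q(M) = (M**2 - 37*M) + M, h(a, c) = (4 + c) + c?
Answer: -55898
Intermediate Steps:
h(a, c) = 4 + 2*c
Q(M) = M**2 - 36*M
(-1547 + Q(h(-5, -3)))*b(U(0)) = (-1547 + (4 + 2*(-3))*(-36 + (4 + 2*(-3))))*38 = (-1547 + (4 - 6)*(-36 + (4 - 6)))*38 = (-1547 - 2*(-36 - 2))*38 = (-1547 - 2*(-38))*38 = (-1547 + 76)*38 = -1471*38 = -55898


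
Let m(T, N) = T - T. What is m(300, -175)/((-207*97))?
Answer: 0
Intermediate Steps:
m(T, N) = 0
m(300, -175)/((-207*97)) = 0/((-207*97)) = 0/(-20079) = 0*(-1/20079) = 0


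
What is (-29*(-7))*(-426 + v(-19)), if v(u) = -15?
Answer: -89523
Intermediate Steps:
(-29*(-7))*(-426 + v(-19)) = (-29*(-7))*(-426 - 15) = 203*(-441) = -89523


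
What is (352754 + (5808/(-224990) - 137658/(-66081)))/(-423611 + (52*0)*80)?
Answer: -874103887692372/1049677289015015 ≈ -0.83274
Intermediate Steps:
(352754 + (5808/(-224990) - 137658/(-66081)))/(-423611 + (52*0)*80) = (352754 + (5808*(-1/224990) - 137658*(-1/66081)))/(-423611 + 0*80) = (352754 + (-2904/112495 + 45886/22027))/(-423611 + 0) = (352754 + 5097979162/2477927365)/(-423611) = (874103887692372/2477927365)*(-1/423611) = -874103887692372/1049677289015015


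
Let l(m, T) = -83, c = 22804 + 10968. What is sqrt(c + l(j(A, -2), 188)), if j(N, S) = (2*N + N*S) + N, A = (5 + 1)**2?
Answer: sqrt(33689) ≈ 183.55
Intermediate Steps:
c = 33772
A = 36 (A = 6**2 = 36)
j(N, S) = 3*N + N*S
sqrt(c + l(j(A, -2), 188)) = sqrt(33772 - 83) = sqrt(33689)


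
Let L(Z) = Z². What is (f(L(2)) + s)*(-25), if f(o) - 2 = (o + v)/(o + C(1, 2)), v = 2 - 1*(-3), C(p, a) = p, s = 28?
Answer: -795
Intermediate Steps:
v = 5 (v = 2 + 3 = 5)
f(o) = 2 + (5 + o)/(1 + o) (f(o) = 2 + (o + 5)/(o + 1) = 2 + (5 + o)/(1 + o))
(f(L(2)) + s)*(-25) = ((7 + 3*2²)/(1 + 2²) + 28)*(-25) = ((7 + 3*4)/(1 + 4) + 28)*(-25) = ((7 + 12)/5 + 28)*(-25) = ((⅕)*19 + 28)*(-25) = (19/5 + 28)*(-25) = (159/5)*(-25) = -795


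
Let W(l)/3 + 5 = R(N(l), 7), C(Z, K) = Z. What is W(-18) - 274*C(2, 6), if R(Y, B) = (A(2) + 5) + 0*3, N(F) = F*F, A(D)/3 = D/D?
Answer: -539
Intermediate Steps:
A(D) = 3 (A(D) = 3*(D/D) = 3*1 = 3)
N(F) = F²
R(Y, B) = 8 (R(Y, B) = (3 + 5) + 0*3 = 8 + 0 = 8)
W(l) = 9 (W(l) = -15 + 3*8 = -15 + 24 = 9)
W(-18) - 274*C(2, 6) = 9 - 274*2 = 9 - 1*548 = 9 - 548 = -539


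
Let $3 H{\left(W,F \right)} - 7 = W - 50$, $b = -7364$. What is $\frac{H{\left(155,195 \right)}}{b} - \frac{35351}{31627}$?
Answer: $- \frac{28018447}{24953703} \approx -1.1228$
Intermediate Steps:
$H{\left(W,F \right)} = - \frac{43}{3} + \frac{W}{3}$ ($H{\left(W,F \right)} = \frac{7}{3} + \frac{W - 50}{3} = \frac{7}{3} + \frac{-50 + W}{3} = \frac{7}{3} + \left(- \frac{50}{3} + \frac{W}{3}\right) = - \frac{43}{3} + \frac{W}{3}$)
$\frac{H{\left(155,195 \right)}}{b} - \frac{35351}{31627} = \frac{- \frac{43}{3} + \frac{1}{3} \cdot 155}{-7364} - \frac{35351}{31627} = \left(- \frac{43}{3} + \frac{155}{3}\right) \left(- \frac{1}{7364}\right) - \frac{35351}{31627} = \frac{112}{3} \left(- \frac{1}{7364}\right) - \frac{35351}{31627} = - \frac{4}{789} - \frac{35351}{31627} = - \frac{28018447}{24953703}$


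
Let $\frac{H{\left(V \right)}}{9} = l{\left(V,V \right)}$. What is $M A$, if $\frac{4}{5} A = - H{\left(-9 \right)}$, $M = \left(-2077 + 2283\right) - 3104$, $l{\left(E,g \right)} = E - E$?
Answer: $0$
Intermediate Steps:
$l{\left(E,g \right)} = 0$
$H{\left(V \right)} = 0$ ($H{\left(V \right)} = 9 \cdot 0 = 0$)
$M = -2898$ ($M = 206 - 3104 = -2898$)
$A = 0$ ($A = \frac{5 \left(\left(-1\right) 0\right)}{4} = \frac{5}{4} \cdot 0 = 0$)
$M A = \left(-2898\right) 0 = 0$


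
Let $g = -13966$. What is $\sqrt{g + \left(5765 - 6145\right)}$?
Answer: $3 i \sqrt{1594} \approx 119.77 i$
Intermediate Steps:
$\sqrt{g + \left(5765 - 6145\right)} = \sqrt{-13966 + \left(5765 - 6145\right)} = \sqrt{-13966 - 380} = \sqrt{-14346} = 3 i \sqrt{1594}$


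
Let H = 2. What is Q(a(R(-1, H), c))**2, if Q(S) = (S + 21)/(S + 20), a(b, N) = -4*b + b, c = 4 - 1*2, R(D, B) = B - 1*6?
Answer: 1089/1024 ≈ 1.0635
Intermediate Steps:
R(D, B) = -6 + B (R(D, B) = B - 6 = -6 + B)
c = 2 (c = 4 - 2 = 2)
a(b, N) = -3*b
Q(S) = (21 + S)/(20 + S)
Q(a(R(-1, H), c))**2 = ((21 - 3*(-6 + 2))/(20 - 3*(-6 + 2)))**2 = ((21 - 3*(-4))/(20 - 3*(-4)))**2 = ((21 + 12)/(20 + 12))**2 = (33/32)**2 = 1089/1024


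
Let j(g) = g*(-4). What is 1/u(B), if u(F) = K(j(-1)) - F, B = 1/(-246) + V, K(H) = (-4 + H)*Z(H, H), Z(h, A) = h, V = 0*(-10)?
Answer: 246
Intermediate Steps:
V = 0
j(g) = -4*g
K(H) = H*(-4 + H) (K(H) = (-4 + H)*H = H*(-4 + H))
B = -1/246 (B = 1/(-246) + 0 = -1/246 + 0 = -1/246 ≈ -0.0040650)
u(F) = -F (u(F) = (-4*(-1))*(-4 - 4*(-1)) - F = 4*(-4 + 4) - F = 4*0 - F = 0 - F = -F)
1/u(B) = 1/(-1*(-1/246)) = 1/(1/246) = 246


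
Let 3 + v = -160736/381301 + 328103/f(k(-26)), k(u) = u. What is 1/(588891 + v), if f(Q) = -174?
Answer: 66346374/38945449522045 ≈ 1.7036e-6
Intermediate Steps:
v = -125333009189/66346374 (v = -3 + (-160736/381301 + 328103/(-174)) = -3 + (-160736*1/381301 + 328103*(-1/174)) = -3 + (-160736/381301 - 328103/174) = -3 - 125133970067/66346374 = -125333009189/66346374 ≈ -1889.1)
1/(588891 + v) = 1/(588891 - 125333009189/66346374) = 1/(38945449522045/66346374) = 66346374/38945449522045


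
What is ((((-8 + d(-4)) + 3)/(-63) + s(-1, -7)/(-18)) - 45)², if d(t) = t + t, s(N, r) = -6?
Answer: 7845601/3969 ≈ 1976.7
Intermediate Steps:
d(t) = 2*t
((((-8 + d(-4)) + 3)/(-63) + s(-1, -7)/(-18)) - 45)² = ((((-8 + 2*(-4)) + 3)/(-63) - 6/(-18)) - 45)² = ((((-8 - 8) + 3)*(-1/63) - 6*(-1/18)) - 45)² = (((-16 + 3)*(-1/63) + ⅓) - 45)² = ((-13*(-1/63) + ⅓) - 45)² = ((13/63 + ⅓) - 45)² = (34/63 - 45)² = (-2801/63)² = 7845601/3969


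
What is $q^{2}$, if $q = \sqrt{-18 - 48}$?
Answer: $-66$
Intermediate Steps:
$q = i \sqrt{66}$ ($q = \sqrt{-66} = i \sqrt{66} \approx 8.124 i$)
$q^{2} = \left(i \sqrt{66}\right)^{2} = -66$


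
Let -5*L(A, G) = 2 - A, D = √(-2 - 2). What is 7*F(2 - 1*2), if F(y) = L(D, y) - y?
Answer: -14/5 + 14*I/5 ≈ -2.8 + 2.8*I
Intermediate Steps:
D = 2*I (D = √(-4) = 2*I ≈ 2.0*I)
L(A, G) = -⅖ + A/5 (L(A, G) = -(2 - A)/5 = -⅖ + A/5)
F(y) = -⅖ - y + 2*I/5 (F(y) = (-⅖ + (2*I)/5) - y = (-⅖ + 2*I/5) - y = -⅖ - y + 2*I/5)
7*F(2 - 1*2) = 7*(-⅖ - (2 - 1*2) + 2*I/5) = 7*(-⅖ - (2 - 2) + 2*I/5) = 7*(-⅖ - 1*0 + 2*I/5) = 7*(-⅖ + 0 + 2*I/5) = 7*(-⅖ + 2*I/5) = -14/5 + 14*I/5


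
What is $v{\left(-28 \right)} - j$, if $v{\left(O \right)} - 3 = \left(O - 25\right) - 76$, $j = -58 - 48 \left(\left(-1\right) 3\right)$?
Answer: $-212$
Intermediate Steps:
$j = 86$ ($j = -58 - -144 = -58 + 144 = 86$)
$v{\left(O \right)} = -98 + O$ ($v{\left(O \right)} = 3 + \left(\left(O - 25\right) - 76\right) = 3 + \left(\left(-25 + O\right) - 76\right) = 3 + \left(-101 + O\right) = -98 + O$)
$v{\left(-28 \right)} - j = \left(-98 - 28\right) - 86 = -126 - 86 = -212$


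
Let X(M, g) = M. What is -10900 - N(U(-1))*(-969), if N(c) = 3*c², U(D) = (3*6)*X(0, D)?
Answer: -10900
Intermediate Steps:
U(D) = 0 (U(D) = (3*6)*0 = 18*0 = 0)
-10900 - N(U(-1))*(-969) = -10900 - 3*0²*(-969) = -10900 - 3*0*(-969) = -10900 - 0*(-969) = -10900 - 1*0 = -10900 + 0 = -10900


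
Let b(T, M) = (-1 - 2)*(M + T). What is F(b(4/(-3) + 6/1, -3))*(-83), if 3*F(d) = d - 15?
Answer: 1660/3 ≈ 553.33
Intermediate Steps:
b(T, M) = -3*M - 3*T (b(T, M) = -3*(M + T) = -3*M - 3*T)
F(d) = -5 + d/3 (F(d) = (d - 15)/3 = (-15 + d)/3 = -5 + d/3)
F(b(4/(-3) + 6/1, -3))*(-83) = (-5 + (-3*(-3) - 3*(4/(-3) + 6/1))/3)*(-83) = (-5 + (9 - 3*(4*(-⅓) + 6*1))/3)*(-83) = (-5 + (9 - 3*(-4/3 + 6))/3)*(-83) = (-5 + (9 - 3*14/3)/3)*(-83) = (-5 + (9 - 14)/3)*(-83) = (-5 + (⅓)*(-5))*(-83) = (-5 - 5/3)*(-83) = -20/3*(-83) = 1660/3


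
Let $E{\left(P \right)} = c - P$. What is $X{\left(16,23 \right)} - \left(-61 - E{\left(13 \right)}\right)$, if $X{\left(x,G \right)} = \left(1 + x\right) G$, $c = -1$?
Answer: $438$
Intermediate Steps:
$X{\left(x,G \right)} = G \left(1 + x\right)$
$E{\left(P \right)} = -1 - P$
$X{\left(16,23 \right)} - \left(-61 - E{\left(13 \right)}\right) = 23 \left(1 + 16\right) - \left(-61 - \left(-1 - 13\right)\right) = 23 \cdot 17 - \left(-61 - \left(-1 - 13\right)\right) = 391 - \left(-61 - -14\right) = 391 - \left(-61 + 14\right) = 391 - -47 = 391 + 47 = 438$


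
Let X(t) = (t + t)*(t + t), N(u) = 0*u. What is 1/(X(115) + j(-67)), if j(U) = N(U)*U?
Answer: 1/52900 ≈ 1.8904e-5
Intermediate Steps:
N(u) = 0
X(t) = 4*t² (X(t) = (2*t)*(2*t) = 4*t²)
j(U) = 0 (j(U) = 0*U = 0)
1/(X(115) + j(-67)) = 1/(4*115² + 0) = 1/(4*13225 + 0) = 1/(52900 + 0) = 1/52900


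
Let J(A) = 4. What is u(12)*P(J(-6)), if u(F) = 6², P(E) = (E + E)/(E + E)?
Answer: 36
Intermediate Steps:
P(E) = 1 (P(E) = (2*E)/((2*E)) = (2*E)*(1/(2*E)) = 1)
u(F) = 36
u(12)*P(J(-6)) = 36*1 = 36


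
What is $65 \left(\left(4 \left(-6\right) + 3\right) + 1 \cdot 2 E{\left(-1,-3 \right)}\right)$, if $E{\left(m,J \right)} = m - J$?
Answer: $-1105$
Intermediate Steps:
$65 \left(\left(4 \left(-6\right) + 3\right) + 1 \cdot 2 E{\left(-1,-3 \right)}\right) = 65 \left(\left(4 \left(-6\right) + 3\right) + 1 \cdot 2 \left(-1 - -3\right)\right) = 65 \left(\left(-24 + 3\right) + 2 \left(-1 + 3\right)\right) = 65 \left(-21 + 2 \cdot 2\right) = 65 \left(-21 + 4\right) = 65 \left(-17\right) = -1105$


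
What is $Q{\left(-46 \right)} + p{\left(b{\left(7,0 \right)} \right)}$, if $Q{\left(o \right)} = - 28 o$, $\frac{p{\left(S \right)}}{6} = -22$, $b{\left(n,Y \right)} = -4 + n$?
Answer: $1156$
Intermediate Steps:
$p{\left(S \right)} = -132$ ($p{\left(S \right)} = 6 \left(-22\right) = -132$)
$Q{\left(-46 \right)} + p{\left(b{\left(7,0 \right)} \right)} = \left(-28\right) \left(-46\right) - 132 = 1288 - 132 = 1156$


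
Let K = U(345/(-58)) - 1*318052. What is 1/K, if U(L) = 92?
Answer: -1/317960 ≈ -3.1451e-6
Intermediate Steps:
K = -317960 (K = 92 - 1*318052 = 92 - 318052 = -317960)
1/K = 1/(-317960) = -1/317960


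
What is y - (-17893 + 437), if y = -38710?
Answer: -21254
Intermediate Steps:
y - (-17893 + 437) = -38710 - (-17893 + 437) = -38710 - 1*(-17456) = -38710 + 17456 = -21254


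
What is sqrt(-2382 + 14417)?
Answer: sqrt(12035) ≈ 109.70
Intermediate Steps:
sqrt(-2382 + 14417) = sqrt(12035)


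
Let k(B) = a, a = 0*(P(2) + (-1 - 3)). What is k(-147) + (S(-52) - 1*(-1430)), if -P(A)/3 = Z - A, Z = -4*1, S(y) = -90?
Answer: 1340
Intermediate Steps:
Z = -4
P(A) = 12 + 3*A (P(A) = -3*(-4 - A) = 12 + 3*A)
a = 0 (a = 0*((12 + 3*2) + (-1 - 3)) = 0*((12 + 6) - 4) = 0*(18 - 4) = 0*14 = 0)
k(B) = 0
k(-147) + (S(-52) - 1*(-1430)) = 0 + (-90 - 1*(-1430)) = 0 + (-90 + 1430) = 0 + 1340 = 1340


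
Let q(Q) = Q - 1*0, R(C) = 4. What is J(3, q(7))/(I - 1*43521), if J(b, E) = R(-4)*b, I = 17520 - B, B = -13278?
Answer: -4/4241 ≈ -0.00094317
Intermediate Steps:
q(Q) = Q (q(Q) = Q + 0 = Q)
I = 30798 (I = 17520 - 1*(-13278) = 17520 + 13278 = 30798)
J(b, E) = 4*b
J(3, q(7))/(I - 1*43521) = (4*3)/(30798 - 1*43521) = 12/(30798 - 43521) = 12/(-12723) = 12*(-1/12723) = -4/4241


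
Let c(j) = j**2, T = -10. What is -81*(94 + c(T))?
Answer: -15714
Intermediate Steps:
-81*(94 + c(T)) = -81*(94 + (-10)**2) = -81*(94 + 100) = -81*194 = -15714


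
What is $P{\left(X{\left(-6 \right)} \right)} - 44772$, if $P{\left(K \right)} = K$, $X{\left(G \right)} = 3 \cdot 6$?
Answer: $-44754$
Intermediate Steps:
$X{\left(G \right)} = 18$
$P{\left(X{\left(-6 \right)} \right)} - 44772 = 18 - 44772 = -44754$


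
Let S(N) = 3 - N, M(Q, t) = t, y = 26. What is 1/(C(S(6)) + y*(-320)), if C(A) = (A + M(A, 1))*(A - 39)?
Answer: -1/8236 ≈ -0.00012142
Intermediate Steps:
C(A) = (1 + A)*(-39 + A) (C(A) = (A + 1)*(A - 39) = (1 + A)*(-39 + A))
1/(C(S(6)) + y*(-320)) = 1/((-39 + (3 - 1*6)**2 - 38*(3 - 1*6)) + 26*(-320)) = 1/((-39 + (3 - 6)**2 - 38*(3 - 6)) - 8320) = 1/((-39 + (-3)**2 - 38*(-3)) - 8320) = 1/((-39 + 9 + 114) - 8320) = 1/(84 - 8320) = 1/(-8236) = -1/8236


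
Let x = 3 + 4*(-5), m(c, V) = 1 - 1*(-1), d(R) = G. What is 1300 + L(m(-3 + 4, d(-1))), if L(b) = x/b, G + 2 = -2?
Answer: 2583/2 ≈ 1291.5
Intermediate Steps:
G = -4 (G = -2 - 2 = -4)
d(R) = -4
m(c, V) = 2 (m(c, V) = 1 + 1 = 2)
x = -17 (x = 3 - 20 = -17)
L(b) = -17/b
1300 + L(m(-3 + 4, d(-1))) = 1300 - 17/2 = 2583/2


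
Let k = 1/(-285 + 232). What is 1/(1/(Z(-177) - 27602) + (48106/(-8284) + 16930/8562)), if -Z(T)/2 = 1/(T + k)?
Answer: -2295943143896958/8792985848926009 ≈ -0.26111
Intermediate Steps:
k = -1/53 (k = 1/(-53) = -1/53 ≈ -0.018868)
Z(T) = -2/(-1/53 + T) (Z(T) = -2/(T - 1/53) = -2/(-1/53 + T))
1/(1/(Z(-177) - 27602) + (48106/(-8284) + 16930/8562)) = 1/(1/(-106/(-1 + 53*(-177)) - 27602) + (48106/(-8284) + 16930/8562)) = 1/(1/(-106/(-1 - 9381) - 27602) + (48106*(-1/8284) + 16930*(1/8562))) = 1/(1/(-106/(-9382) - 27602) + (-24053/4142 + 8465/4281)) = 1/(1/(-106*(-1/9382) - 27602) - 67908863/17731902) = 1/(1/(53/4691 - 27602) - 67908863/17731902) = 1/(1/(-129480929/4691) - 67908863/17731902) = 1/(-4691/129480929 - 67908863/17731902) = 1/(-8792985848926009/2295943143896958) = -2295943143896958/8792985848926009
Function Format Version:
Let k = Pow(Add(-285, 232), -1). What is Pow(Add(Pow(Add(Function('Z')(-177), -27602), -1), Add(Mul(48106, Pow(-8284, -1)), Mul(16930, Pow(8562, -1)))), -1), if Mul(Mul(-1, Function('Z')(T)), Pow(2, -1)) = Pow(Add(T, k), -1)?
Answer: Rational(-2295943143896958, 8792985848926009) ≈ -0.26111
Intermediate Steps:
k = Rational(-1, 53) (k = Pow(-53, -1) = Rational(-1, 53) ≈ -0.018868)
Function('Z')(T) = Mul(-2, Pow(Add(Rational(-1, 53), T), -1)) (Function('Z')(T) = Mul(-2, Pow(Add(T, Rational(-1, 53)), -1)) = Mul(-2, Pow(Add(Rational(-1, 53), T), -1)))
Pow(Add(Pow(Add(Function('Z')(-177), -27602), -1), Add(Mul(48106, Pow(-8284, -1)), Mul(16930, Pow(8562, -1)))), -1) = Pow(Add(Pow(Add(Mul(-106, Pow(Add(-1, Mul(53, -177)), -1)), -27602), -1), Add(Mul(48106, Pow(-8284, -1)), Mul(16930, Pow(8562, -1)))), -1) = Pow(Add(Pow(Add(Mul(-106, Pow(Add(-1, -9381), -1)), -27602), -1), Add(Mul(48106, Rational(-1, 8284)), Mul(16930, Rational(1, 8562)))), -1) = Pow(Add(Pow(Add(Mul(-106, Pow(-9382, -1)), -27602), -1), Add(Rational(-24053, 4142), Rational(8465, 4281))), -1) = Pow(Add(Pow(Add(Mul(-106, Rational(-1, 9382)), -27602), -1), Rational(-67908863, 17731902)), -1) = Pow(Add(Pow(Add(Rational(53, 4691), -27602), -1), Rational(-67908863, 17731902)), -1) = Pow(Add(Pow(Rational(-129480929, 4691), -1), Rational(-67908863, 17731902)), -1) = Pow(Add(Rational(-4691, 129480929), Rational(-67908863, 17731902)), -1) = Pow(Rational(-8792985848926009, 2295943143896958), -1) = Rational(-2295943143896958, 8792985848926009)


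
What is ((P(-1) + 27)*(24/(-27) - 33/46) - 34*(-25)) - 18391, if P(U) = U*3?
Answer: -1212989/69 ≈ -17580.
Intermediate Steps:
P(U) = 3*U
((P(-1) + 27)*(24/(-27) - 33/46) - 34*(-25)) - 18391 = ((3*(-1) + 27)*(24/(-27) - 33/46) - 34*(-25)) - 18391 = ((-3 + 27)*(24*(-1/27) - 33*1/46) + 850) - 18391 = (24*(-8/9 - 33/46) + 850) - 18391 = (24*(-665/414) + 850) - 18391 = (-2660/69 + 850) - 18391 = 55990/69 - 18391 = -1212989/69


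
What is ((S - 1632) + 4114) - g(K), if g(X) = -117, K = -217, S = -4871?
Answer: -2272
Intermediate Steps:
((S - 1632) + 4114) - g(K) = ((-4871 - 1632) + 4114) - 1*(-117) = (-6503 + 4114) + 117 = -2389 + 117 = -2272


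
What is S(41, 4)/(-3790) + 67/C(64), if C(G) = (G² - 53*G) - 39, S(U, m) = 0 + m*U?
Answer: 14487/252035 ≈ 0.057480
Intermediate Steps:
S(U, m) = U*m (S(U, m) = 0 + U*m = U*m)
C(G) = -39 + G² - 53*G
S(41, 4)/(-3790) + 67/C(64) = (41*4)/(-3790) + 67/(-39 + 64² - 53*64) = 164*(-1/3790) + 67/(-39 + 4096 - 3392) = -82/1895 + 67/665 = 14487/252035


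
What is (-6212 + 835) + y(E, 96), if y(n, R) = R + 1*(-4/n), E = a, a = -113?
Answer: -596749/113 ≈ -5281.0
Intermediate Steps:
E = -113
y(n, R) = R - 4/n
(-6212 + 835) + y(E, 96) = (-6212 + 835) + (96 - 4/(-113)) = -5377 + (96 - 4*(-1/113)) = -5377 + (96 + 4/113) = -5377 + 10852/113 = -596749/113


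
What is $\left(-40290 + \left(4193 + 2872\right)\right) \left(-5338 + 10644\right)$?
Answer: $-176291850$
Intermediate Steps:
$\left(-40290 + \left(4193 + 2872\right)\right) \left(-5338 + 10644\right) = \left(-40290 + 7065\right) 5306 = \left(-33225\right) 5306 = -176291850$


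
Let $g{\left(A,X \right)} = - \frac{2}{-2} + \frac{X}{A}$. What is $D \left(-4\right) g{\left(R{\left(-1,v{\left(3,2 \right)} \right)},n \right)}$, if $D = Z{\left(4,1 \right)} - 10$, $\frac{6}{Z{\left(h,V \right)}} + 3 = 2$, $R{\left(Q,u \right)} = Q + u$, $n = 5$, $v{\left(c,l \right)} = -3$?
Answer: $-16$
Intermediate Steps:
$Z{\left(h,V \right)} = -6$ ($Z{\left(h,V \right)} = \frac{6}{-3 + 2} = \frac{6}{-1} = 6 \left(-1\right) = -6$)
$g{\left(A,X \right)} = 1 + \frac{X}{A}$ ($g{\left(A,X \right)} = \left(-2\right) \left(- \frac{1}{2}\right) + \frac{X}{A} = 1 + \frac{X}{A}$)
$D = -16$ ($D = -6 - 10 = -16$)
$D \left(-4\right) g{\left(R{\left(-1,v{\left(3,2 \right)} \right)},n \right)} = \left(-16\right) \left(-4\right) \frac{\left(-1 - 3\right) + 5}{-1 - 3} = 64 \frac{-4 + 5}{-4} = 64 \left(\left(- \frac{1}{4}\right) 1\right) = 64 \left(- \frac{1}{4}\right) = -16$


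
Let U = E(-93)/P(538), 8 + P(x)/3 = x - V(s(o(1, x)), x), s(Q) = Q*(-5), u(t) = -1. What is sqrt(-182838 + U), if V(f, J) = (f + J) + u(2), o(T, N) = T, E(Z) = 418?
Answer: I*sqrt(1646169)/3 ≈ 427.68*I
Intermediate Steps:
s(Q) = -5*Q
V(f, J) = -1 + J + f (V(f, J) = (f + J) - 1 = (J + f) - 1 = -1 + J + f)
P(x) = -6 (P(x) = -24 + 3*(x - (-1 + x - 5*1)) = -24 + 3*(x - (-1 + x - 5)) = -24 + 3*(x - (-6 + x)) = -24 + 3*(x + (6 - x)) = -24 + 3*6 = -24 + 18 = -6)
U = -209/3 (U = 418/(-6) = 418*(-1/6) = -209/3 ≈ -69.667)
sqrt(-182838 + U) = sqrt(-182838 - 209/3) = sqrt(-548723/3) = I*sqrt(1646169)/3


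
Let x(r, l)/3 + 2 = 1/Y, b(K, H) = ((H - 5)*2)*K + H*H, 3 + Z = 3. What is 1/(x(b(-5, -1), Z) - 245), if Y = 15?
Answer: -5/1254 ≈ -0.0039872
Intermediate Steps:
Z = 0 (Z = -3 + 3 = 0)
b(K, H) = H**2 + K*(-10 + 2*H) (b(K, H) = ((-5 + H)*2)*K + H**2 = (-10 + 2*H)*K + H**2 = K*(-10 + 2*H) + H**2 = H**2 + K*(-10 + 2*H))
x(r, l) = -29/5 (x(r, l) = -6 + 3/15 = -6 + 3*(1/15) = -6 + 1/5 = -29/5)
1/(x(b(-5, -1), Z) - 245) = 1/(-29/5 - 245) = 1/(-1254/5) = -5/1254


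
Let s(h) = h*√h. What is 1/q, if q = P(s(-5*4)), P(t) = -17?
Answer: -1/17 ≈ -0.058824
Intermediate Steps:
s(h) = h^(3/2)
q = -17
1/q = 1/(-17) = -1/17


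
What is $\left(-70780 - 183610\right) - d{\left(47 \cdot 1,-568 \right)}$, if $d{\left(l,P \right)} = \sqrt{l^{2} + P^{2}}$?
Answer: $-254390 - \sqrt{324833} \approx -2.5496 \cdot 10^{5}$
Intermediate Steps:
$d{\left(l,P \right)} = \sqrt{P^{2} + l^{2}}$
$\left(-70780 - 183610\right) - d{\left(47 \cdot 1,-568 \right)} = \left(-70780 - 183610\right) - \sqrt{\left(-568\right)^{2} + \left(47 \cdot 1\right)^{2}} = -254390 - \sqrt{322624 + 47^{2}} = -254390 - \sqrt{322624 + 2209} = -254390 - \sqrt{324833}$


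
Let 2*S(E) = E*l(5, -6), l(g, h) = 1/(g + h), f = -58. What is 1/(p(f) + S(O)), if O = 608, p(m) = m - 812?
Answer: -1/1174 ≈ -0.00085179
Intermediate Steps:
p(m) = -812 + m
S(E) = -E/2 (S(E) = (E/(5 - 6))/2 = (E/(-1))/2 = (E*(-1))/2 = (-E)/2 = -E/2)
1/(p(f) + S(O)) = 1/((-812 - 58) - 1/2*608) = 1/(-870 - 304) = 1/(-1174) = -1/1174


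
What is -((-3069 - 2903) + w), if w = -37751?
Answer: 43723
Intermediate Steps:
-((-3069 - 2903) + w) = -((-3069 - 2903) - 37751) = -(-5972 - 37751) = -1*(-43723) = 43723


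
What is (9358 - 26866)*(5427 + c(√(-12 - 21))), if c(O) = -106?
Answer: -93160068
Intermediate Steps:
(9358 - 26866)*(5427 + c(√(-12 - 21))) = (9358 - 26866)*(5427 - 106) = -17508*5321 = -93160068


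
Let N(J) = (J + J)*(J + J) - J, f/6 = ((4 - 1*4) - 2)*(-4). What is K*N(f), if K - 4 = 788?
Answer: 7261056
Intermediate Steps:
K = 792 (K = 4 + 788 = 792)
f = 48 (f = 6*(((4 - 1*4) - 2)*(-4)) = 6*(((4 - 4) - 2)*(-4)) = 6*((0 - 2)*(-4)) = 6*(-2*(-4)) = 6*8 = 48)
N(J) = -J + 4*J**2 (N(J) = (2*J)*(2*J) - J = 4*J**2 - J = -J + 4*J**2)
K*N(f) = 792*(48*(-1 + 4*48)) = 792*(48*(-1 + 192)) = 792*(48*191) = 792*9168 = 7261056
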